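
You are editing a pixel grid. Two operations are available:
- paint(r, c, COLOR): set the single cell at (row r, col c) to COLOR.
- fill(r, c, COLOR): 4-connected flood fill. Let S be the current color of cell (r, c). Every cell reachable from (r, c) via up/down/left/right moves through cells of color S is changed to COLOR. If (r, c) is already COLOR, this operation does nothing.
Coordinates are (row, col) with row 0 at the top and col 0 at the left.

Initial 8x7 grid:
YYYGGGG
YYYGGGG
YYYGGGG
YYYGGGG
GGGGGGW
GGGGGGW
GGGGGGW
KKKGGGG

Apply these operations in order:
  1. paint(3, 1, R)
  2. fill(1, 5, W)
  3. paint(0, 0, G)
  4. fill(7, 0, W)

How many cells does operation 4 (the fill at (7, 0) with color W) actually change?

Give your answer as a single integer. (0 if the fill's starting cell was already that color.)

After op 1 paint(3,1,R):
YYYGGGG
YYYGGGG
YYYGGGG
YRYGGGG
GGGGGGW
GGGGGGW
GGGGGGW
KKKGGGG
After op 2 fill(1,5,W) [38 cells changed]:
YYYWWWW
YYYWWWW
YYYWWWW
YRYWWWW
WWWWWWW
WWWWWWW
WWWWWWW
KKKWWWW
After op 3 paint(0,0,G):
GYYWWWW
YYYWWWW
YYYWWWW
YRYWWWW
WWWWWWW
WWWWWWW
WWWWWWW
KKKWWWW
After op 4 fill(7,0,W) [3 cells changed]:
GYYWWWW
YYYWWWW
YYYWWWW
YRYWWWW
WWWWWWW
WWWWWWW
WWWWWWW
WWWWWWW

Answer: 3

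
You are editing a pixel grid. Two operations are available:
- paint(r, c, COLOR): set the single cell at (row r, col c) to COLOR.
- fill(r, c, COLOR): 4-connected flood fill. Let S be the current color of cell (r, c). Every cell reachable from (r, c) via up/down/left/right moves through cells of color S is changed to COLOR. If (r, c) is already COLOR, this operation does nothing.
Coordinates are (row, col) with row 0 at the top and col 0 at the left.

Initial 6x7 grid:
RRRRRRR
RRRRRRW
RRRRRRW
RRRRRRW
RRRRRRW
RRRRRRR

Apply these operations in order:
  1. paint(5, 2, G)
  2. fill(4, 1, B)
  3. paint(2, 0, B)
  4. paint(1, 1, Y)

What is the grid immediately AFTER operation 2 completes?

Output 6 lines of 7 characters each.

After op 1 paint(5,2,G):
RRRRRRR
RRRRRRW
RRRRRRW
RRRRRRW
RRRRRRW
RRGRRRR
After op 2 fill(4,1,B) [37 cells changed]:
BBBBBBB
BBBBBBW
BBBBBBW
BBBBBBW
BBBBBBW
BBGBBBB

Answer: BBBBBBB
BBBBBBW
BBBBBBW
BBBBBBW
BBBBBBW
BBGBBBB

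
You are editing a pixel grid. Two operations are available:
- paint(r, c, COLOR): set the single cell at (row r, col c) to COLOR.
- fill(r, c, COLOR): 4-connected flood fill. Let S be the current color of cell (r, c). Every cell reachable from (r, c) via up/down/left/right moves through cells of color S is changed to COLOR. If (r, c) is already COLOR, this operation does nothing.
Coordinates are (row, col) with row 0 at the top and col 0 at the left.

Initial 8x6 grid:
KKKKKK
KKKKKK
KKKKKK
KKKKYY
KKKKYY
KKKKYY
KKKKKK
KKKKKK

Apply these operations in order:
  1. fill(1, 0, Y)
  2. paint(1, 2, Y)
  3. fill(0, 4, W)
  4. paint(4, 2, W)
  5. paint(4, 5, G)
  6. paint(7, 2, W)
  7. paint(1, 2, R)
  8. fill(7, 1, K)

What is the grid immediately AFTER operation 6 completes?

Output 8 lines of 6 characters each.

After op 1 fill(1,0,Y) [42 cells changed]:
YYYYYY
YYYYYY
YYYYYY
YYYYYY
YYYYYY
YYYYYY
YYYYYY
YYYYYY
After op 2 paint(1,2,Y):
YYYYYY
YYYYYY
YYYYYY
YYYYYY
YYYYYY
YYYYYY
YYYYYY
YYYYYY
After op 3 fill(0,4,W) [48 cells changed]:
WWWWWW
WWWWWW
WWWWWW
WWWWWW
WWWWWW
WWWWWW
WWWWWW
WWWWWW
After op 4 paint(4,2,W):
WWWWWW
WWWWWW
WWWWWW
WWWWWW
WWWWWW
WWWWWW
WWWWWW
WWWWWW
After op 5 paint(4,5,G):
WWWWWW
WWWWWW
WWWWWW
WWWWWW
WWWWWG
WWWWWW
WWWWWW
WWWWWW
After op 6 paint(7,2,W):
WWWWWW
WWWWWW
WWWWWW
WWWWWW
WWWWWG
WWWWWW
WWWWWW
WWWWWW

Answer: WWWWWW
WWWWWW
WWWWWW
WWWWWW
WWWWWG
WWWWWW
WWWWWW
WWWWWW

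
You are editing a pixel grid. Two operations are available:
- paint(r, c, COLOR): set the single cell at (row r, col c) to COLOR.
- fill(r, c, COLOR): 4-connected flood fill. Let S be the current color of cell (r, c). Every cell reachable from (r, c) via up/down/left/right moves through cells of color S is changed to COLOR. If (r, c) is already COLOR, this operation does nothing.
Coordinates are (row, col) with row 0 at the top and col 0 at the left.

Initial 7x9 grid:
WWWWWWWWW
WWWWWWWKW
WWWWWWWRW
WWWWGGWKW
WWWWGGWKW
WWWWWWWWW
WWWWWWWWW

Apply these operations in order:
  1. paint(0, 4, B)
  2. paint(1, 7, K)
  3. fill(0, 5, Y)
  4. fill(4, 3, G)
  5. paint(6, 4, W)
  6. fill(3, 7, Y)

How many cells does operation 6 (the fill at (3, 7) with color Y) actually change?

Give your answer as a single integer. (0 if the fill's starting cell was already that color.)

After op 1 paint(0,4,B):
WWWWBWWWW
WWWWWWWKW
WWWWWWWRW
WWWWGGWKW
WWWWGGWKW
WWWWWWWWW
WWWWWWWWW
After op 2 paint(1,7,K):
WWWWBWWWW
WWWWWWWKW
WWWWWWWRW
WWWWGGWKW
WWWWGGWKW
WWWWWWWWW
WWWWWWWWW
After op 3 fill(0,5,Y) [54 cells changed]:
YYYYBYYYY
YYYYYYYKY
YYYYYYYRY
YYYYGGYKY
YYYYGGYKY
YYYYYYYYY
YYYYYYYYY
After op 4 fill(4,3,G) [54 cells changed]:
GGGGBGGGG
GGGGGGGKG
GGGGGGGRG
GGGGGGGKG
GGGGGGGKG
GGGGGGGGG
GGGGGGGGG
After op 5 paint(6,4,W):
GGGGBGGGG
GGGGGGGKG
GGGGGGGRG
GGGGGGGKG
GGGGGGGKG
GGGGGGGGG
GGGGWGGGG
After op 6 fill(3,7,Y) [2 cells changed]:
GGGGBGGGG
GGGGGGGKG
GGGGGGGRG
GGGGGGGYG
GGGGGGGYG
GGGGGGGGG
GGGGWGGGG

Answer: 2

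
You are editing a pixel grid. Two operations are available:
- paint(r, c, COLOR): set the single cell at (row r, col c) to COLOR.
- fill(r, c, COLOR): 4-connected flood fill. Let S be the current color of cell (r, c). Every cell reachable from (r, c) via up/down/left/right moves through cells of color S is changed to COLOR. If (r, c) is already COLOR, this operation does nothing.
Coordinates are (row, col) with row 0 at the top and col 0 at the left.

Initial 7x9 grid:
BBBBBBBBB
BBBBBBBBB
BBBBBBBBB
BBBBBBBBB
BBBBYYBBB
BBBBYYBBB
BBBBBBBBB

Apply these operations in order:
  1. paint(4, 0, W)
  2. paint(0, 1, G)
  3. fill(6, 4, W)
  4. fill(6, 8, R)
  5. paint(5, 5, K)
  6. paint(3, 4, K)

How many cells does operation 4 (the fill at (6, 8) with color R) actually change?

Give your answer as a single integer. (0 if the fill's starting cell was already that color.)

After op 1 paint(4,0,W):
BBBBBBBBB
BBBBBBBBB
BBBBBBBBB
BBBBBBBBB
WBBBYYBBB
BBBBYYBBB
BBBBBBBBB
After op 2 paint(0,1,G):
BGBBBBBBB
BBBBBBBBB
BBBBBBBBB
BBBBBBBBB
WBBBYYBBB
BBBBYYBBB
BBBBBBBBB
After op 3 fill(6,4,W) [57 cells changed]:
WGWWWWWWW
WWWWWWWWW
WWWWWWWWW
WWWWWWWWW
WWWWYYWWW
WWWWYYWWW
WWWWWWWWW
After op 4 fill(6,8,R) [58 cells changed]:
RGRRRRRRR
RRRRRRRRR
RRRRRRRRR
RRRRRRRRR
RRRRYYRRR
RRRRYYRRR
RRRRRRRRR

Answer: 58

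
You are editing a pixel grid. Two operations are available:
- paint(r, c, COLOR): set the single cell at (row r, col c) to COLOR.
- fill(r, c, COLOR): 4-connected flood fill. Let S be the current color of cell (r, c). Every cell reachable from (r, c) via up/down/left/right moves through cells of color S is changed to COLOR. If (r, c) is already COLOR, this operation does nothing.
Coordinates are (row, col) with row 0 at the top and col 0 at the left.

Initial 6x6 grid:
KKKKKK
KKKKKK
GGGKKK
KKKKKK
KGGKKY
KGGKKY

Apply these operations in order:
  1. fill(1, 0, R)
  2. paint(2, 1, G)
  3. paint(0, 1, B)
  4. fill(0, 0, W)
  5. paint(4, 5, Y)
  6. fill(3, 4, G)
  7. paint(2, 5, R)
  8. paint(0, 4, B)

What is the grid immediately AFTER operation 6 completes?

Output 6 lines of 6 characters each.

Answer: GBGGGG
GGGGGG
GGGGGG
GGGGGG
GGGGGY
GGGGGY

Derivation:
After op 1 fill(1,0,R) [27 cells changed]:
RRRRRR
RRRRRR
GGGRRR
RRRRRR
RGGRRY
RGGRRY
After op 2 paint(2,1,G):
RRRRRR
RRRRRR
GGGRRR
RRRRRR
RGGRRY
RGGRRY
After op 3 paint(0,1,B):
RBRRRR
RRRRRR
GGGRRR
RRRRRR
RGGRRY
RGGRRY
After op 4 fill(0,0,W) [26 cells changed]:
WBWWWW
WWWWWW
GGGWWW
WWWWWW
WGGWWY
WGGWWY
After op 5 paint(4,5,Y):
WBWWWW
WWWWWW
GGGWWW
WWWWWW
WGGWWY
WGGWWY
After op 6 fill(3,4,G) [26 cells changed]:
GBGGGG
GGGGGG
GGGGGG
GGGGGG
GGGGGY
GGGGGY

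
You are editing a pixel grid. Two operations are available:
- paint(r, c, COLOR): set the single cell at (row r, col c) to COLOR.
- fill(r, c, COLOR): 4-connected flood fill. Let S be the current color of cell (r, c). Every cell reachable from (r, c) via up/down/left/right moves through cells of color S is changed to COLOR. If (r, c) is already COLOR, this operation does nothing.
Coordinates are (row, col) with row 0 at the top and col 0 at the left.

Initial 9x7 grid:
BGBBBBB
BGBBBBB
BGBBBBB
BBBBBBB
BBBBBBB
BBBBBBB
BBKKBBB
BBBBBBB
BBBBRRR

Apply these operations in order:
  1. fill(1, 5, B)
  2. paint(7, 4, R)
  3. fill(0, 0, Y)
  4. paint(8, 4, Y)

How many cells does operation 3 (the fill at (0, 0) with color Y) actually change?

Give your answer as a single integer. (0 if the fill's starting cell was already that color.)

After op 1 fill(1,5,B) [0 cells changed]:
BGBBBBB
BGBBBBB
BGBBBBB
BBBBBBB
BBBBBBB
BBBBBBB
BBKKBBB
BBBBBBB
BBBBRRR
After op 2 paint(7,4,R):
BGBBBBB
BGBBBBB
BGBBBBB
BBBBBBB
BBBBBBB
BBBBBBB
BBKKBBB
BBBBRBB
BBBBRRR
After op 3 fill(0,0,Y) [54 cells changed]:
YGYYYYY
YGYYYYY
YGYYYYY
YYYYYYY
YYYYYYY
YYYYYYY
YYKKYYY
YYYYRYY
YYYYRRR

Answer: 54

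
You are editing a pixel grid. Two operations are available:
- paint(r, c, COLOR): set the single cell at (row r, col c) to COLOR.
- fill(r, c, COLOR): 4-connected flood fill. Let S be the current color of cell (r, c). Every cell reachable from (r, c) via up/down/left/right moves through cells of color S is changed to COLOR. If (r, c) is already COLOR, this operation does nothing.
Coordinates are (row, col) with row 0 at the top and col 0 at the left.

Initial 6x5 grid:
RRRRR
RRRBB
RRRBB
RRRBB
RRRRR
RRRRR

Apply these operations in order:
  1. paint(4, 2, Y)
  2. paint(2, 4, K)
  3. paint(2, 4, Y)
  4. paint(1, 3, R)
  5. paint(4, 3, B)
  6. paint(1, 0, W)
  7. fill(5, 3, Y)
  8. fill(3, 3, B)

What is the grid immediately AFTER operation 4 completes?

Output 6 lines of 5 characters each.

After op 1 paint(4,2,Y):
RRRRR
RRRBB
RRRBB
RRRBB
RRYRR
RRRRR
After op 2 paint(2,4,K):
RRRRR
RRRBB
RRRBK
RRRBB
RRYRR
RRRRR
After op 3 paint(2,4,Y):
RRRRR
RRRBB
RRRBY
RRRBB
RRYRR
RRRRR
After op 4 paint(1,3,R):
RRRRR
RRRRB
RRRBY
RRRBB
RRYRR
RRRRR

Answer: RRRRR
RRRRB
RRRBY
RRRBB
RRYRR
RRRRR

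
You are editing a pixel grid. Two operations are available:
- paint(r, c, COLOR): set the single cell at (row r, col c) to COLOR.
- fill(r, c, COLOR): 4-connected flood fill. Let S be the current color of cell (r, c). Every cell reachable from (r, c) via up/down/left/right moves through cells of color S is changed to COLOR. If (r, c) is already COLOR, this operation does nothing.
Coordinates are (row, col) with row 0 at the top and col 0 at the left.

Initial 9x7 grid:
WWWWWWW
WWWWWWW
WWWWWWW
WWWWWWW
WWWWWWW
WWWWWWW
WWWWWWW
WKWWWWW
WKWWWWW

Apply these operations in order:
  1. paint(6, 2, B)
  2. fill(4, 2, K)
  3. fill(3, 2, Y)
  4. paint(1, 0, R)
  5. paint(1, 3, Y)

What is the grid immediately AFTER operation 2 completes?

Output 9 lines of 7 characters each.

After op 1 paint(6,2,B):
WWWWWWW
WWWWWWW
WWWWWWW
WWWWWWW
WWWWWWW
WWWWWWW
WWBWWWW
WKWWWWW
WKWWWWW
After op 2 fill(4,2,K) [60 cells changed]:
KKKKKKK
KKKKKKK
KKKKKKK
KKKKKKK
KKKKKKK
KKKKKKK
KKBKKKK
KKKKKKK
KKKKKKK

Answer: KKKKKKK
KKKKKKK
KKKKKKK
KKKKKKK
KKKKKKK
KKKKKKK
KKBKKKK
KKKKKKK
KKKKKKK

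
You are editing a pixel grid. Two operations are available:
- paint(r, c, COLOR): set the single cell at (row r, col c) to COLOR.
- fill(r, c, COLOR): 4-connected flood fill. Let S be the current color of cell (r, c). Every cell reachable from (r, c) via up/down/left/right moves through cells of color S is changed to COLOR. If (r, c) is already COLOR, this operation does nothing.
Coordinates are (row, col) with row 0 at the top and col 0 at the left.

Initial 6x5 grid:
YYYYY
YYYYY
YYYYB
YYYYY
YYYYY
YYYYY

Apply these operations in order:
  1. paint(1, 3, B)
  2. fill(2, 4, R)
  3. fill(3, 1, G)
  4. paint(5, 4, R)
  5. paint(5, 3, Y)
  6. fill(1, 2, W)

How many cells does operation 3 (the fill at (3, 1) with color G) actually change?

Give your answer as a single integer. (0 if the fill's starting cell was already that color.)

Answer: 28

Derivation:
After op 1 paint(1,3,B):
YYYYY
YYYBY
YYYYB
YYYYY
YYYYY
YYYYY
After op 2 fill(2,4,R) [1 cells changed]:
YYYYY
YYYBY
YYYYR
YYYYY
YYYYY
YYYYY
After op 3 fill(3,1,G) [28 cells changed]:
GGGGG
GGGBG
GGGGR
GGGGG
GGGGG
GGGGG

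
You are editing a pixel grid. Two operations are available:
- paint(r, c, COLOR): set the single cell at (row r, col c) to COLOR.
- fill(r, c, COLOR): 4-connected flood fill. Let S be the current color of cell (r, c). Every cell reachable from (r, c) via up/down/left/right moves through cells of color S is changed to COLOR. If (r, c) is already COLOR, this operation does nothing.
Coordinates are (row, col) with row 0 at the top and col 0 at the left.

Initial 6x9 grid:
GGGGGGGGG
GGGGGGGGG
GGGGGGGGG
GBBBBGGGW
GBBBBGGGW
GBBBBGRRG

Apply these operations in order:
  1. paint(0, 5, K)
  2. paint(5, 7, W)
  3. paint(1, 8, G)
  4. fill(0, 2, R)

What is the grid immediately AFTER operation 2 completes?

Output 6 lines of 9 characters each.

Answer: GGGGGKGGG
GGGGGGGGG
GGGGGGGGG
GBBBBGGGW
GBBBBGGGW
GBBBBGRWG

Derivation:
After op 1 paint(0,5,K):
GGGGGKGGG
GGGGGGGGG
GGGGGGGGG
GBBBBGGGW
GBBBBGGGW
GBBBBGRRG
After op 2 paint(5,7,W):
GGGGGKGGG
GGGGGGGGG
GGGGGGGGG
GBBBBGGGW
GBBBBGGGW
GBBBBGRWG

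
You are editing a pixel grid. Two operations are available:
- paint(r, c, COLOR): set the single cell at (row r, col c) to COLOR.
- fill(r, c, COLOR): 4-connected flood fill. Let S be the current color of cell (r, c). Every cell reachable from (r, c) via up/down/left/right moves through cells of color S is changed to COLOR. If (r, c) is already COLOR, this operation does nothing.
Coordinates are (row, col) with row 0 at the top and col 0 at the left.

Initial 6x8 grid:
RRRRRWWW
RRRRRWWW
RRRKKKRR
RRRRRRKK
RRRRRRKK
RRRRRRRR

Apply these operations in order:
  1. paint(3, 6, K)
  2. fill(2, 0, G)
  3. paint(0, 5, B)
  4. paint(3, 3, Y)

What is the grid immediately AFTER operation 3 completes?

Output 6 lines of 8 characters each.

After op 1 paint(3,6,K):
RRRRRWWW
RRRRRWWW
RRRKKKRR
RRRRRRKK
RRRRRRKK
RRRRRRRR
After op 2 fill(2,0,G) [33 cells changed]:
GGGGGWWW
GGGGGWWW
GGGKKKRR
GGGGGGKK
GGGGGGKK
GGGGGGGG
After op 3 paint(0,5,B):
GGGGGBWW
GGGGGWWW
GGGKKKRR
GGGGGGKK
GGGGGGKK
GGGGGGGG

Answer: GGGGGBWW
GGGGGWWW
GGGKKKRR
GGGGGGKK
GGGGGGKK
GGGGGGGG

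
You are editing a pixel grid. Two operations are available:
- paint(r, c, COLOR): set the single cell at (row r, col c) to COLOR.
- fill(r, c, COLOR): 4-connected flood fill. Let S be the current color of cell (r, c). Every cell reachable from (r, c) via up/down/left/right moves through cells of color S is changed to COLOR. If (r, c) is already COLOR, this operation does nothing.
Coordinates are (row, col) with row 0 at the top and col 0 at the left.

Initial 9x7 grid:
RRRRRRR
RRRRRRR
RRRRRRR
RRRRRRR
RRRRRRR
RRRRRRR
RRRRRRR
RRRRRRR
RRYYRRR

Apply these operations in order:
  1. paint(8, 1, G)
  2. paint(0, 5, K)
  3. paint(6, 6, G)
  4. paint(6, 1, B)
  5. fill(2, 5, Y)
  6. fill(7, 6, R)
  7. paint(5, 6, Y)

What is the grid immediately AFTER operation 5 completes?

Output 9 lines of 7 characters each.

Answer: YYYYYKY
YYYYYYY
YYYYYYY
YYYYYYY
YYYYYYY
YYYYYYY
YBYYYYG
YYYYYYY
YGYYYYY

Derivation:
After op 1 paint(8,1,G):
RRRRRRR
RRRRRRR
RRRRRRR
RRRRRRR
RRRRRRR
RRRRRRR
RRRRRRR
RRRRRRR
RGYYRRR
After op 2 paint(0,5,K):
RRRRRKR
RRRRRRR
RRRRRRR
RRRRRRR
RRRRRRR
RRRRRRR
RRRRRRR
RRRRRRR
RGYYRRR
After op 3 paint(6,6,G):
RRRRRKR
RRRRRRR
RRRRRRR
RRRRRRR
RRRRRRR
RRRRRRR
RRRRRRG
RRRRRRR
RGYYRRR
After op 4 paint(6,1,B):
RRRRRKR
RRRRRRR
RRRRRRR
RRRRRRR
RRRRRRR
RRRRRRR
RBRRRRG
RRRRRRR
RGYYRRR
After op 5 fill(2,5,Y) [57 cells changed]:
YYYYYKY
YYYYYYY
YYYYYYY
YYYYYYY
YYYYYYY
YYYYYYY
YBYYYYG
YYYYYYY
YGYYYYY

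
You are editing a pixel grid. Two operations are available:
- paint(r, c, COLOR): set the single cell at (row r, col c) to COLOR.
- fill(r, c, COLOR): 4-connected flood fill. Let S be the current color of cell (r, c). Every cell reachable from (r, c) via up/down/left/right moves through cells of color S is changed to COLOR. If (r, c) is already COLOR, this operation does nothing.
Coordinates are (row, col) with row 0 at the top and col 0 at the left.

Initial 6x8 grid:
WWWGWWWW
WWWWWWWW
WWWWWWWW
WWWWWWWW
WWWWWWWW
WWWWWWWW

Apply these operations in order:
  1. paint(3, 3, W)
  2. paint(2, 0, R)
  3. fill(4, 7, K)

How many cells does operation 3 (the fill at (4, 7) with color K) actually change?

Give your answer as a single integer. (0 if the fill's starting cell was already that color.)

After op 1 paint(3,3,W):
WWWGWWWW
WWWWWWWW
WWWWWWWW
WWWWWWWW
WWWWWWWW
WWWWWWWW
After op 2 paint(2,0,R):
WWWGWWWW
WWWWWWWW
RWWWWWWW
WWWWWWWW
WWWWWWWW
WWWWWWWW
After op 3 fill(4,7,K) [46 cells changed]:
KKKGKKKK
KKKKKKKK
RKKKKKKK
KKKKKKKK
KKKKKKKK
KKKKKKKK

Answer: 46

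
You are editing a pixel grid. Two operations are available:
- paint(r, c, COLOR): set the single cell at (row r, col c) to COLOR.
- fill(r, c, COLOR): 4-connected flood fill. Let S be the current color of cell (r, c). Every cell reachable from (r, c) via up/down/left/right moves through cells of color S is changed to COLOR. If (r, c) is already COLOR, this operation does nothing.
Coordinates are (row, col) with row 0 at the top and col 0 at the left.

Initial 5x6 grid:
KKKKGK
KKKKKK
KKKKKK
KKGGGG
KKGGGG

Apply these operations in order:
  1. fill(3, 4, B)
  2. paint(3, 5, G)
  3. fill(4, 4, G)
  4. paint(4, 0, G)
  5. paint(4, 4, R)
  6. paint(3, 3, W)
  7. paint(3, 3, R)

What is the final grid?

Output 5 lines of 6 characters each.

After op 1 fill(3,4,B) [8 cells changed]:
KKKKGK
KKKKKK
KKKKKK
KKBBBB
KKBBBB
After op 2 paint(3,5,G):
KKKKGK
KKKKKK
KKKKKK
KKBBBG
KKBBBB
After op 3 fill(4,4,G) [7 cells changed]:
KKKKGK
KKKKKK
KKKKKK
KKGGGG
KKGGGG
After op 4 paint(4,0,G):
KKKKGK
KKKKKK
KKKKKK
KKGGGG
GKGGGG
After op 5 paint(4,4,R):
KKKKGK
KKKKKK
KKKKKK
KKGGGG
GKGGRG
After op 6 paint(3,3,W):
KKKKGK
KKKKKK
KKKKKK
KKGWGG
GKGGRG
After op 7 paint(3,3,R):
KKKKGK
KKKKKK
KKKKKK
KKGRGG
GKGGRG

Answer: KKKKGK
KKKKKK
KKKKKK
KKGRGG
GKGGRG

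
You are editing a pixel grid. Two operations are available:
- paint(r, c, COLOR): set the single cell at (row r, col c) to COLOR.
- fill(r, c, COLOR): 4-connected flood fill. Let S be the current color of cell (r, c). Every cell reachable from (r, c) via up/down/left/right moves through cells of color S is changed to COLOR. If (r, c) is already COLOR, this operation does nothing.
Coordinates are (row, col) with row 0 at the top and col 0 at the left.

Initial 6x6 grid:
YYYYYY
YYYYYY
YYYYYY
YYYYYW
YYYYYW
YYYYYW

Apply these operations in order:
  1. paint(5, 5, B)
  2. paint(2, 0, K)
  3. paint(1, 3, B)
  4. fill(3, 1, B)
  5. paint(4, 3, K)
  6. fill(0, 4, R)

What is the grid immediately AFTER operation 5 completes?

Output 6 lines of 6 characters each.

After op 1 paint(5,5,B):
YYYYYY
YYYYYY
YYYYYY
YYYYYW
YYYYYW
YYYYYB
After op 2 paint(2,0,K):
YYYYYY
YYYYYY
KYYYYY
YYYYYW
YYYYYW
YYYYYB
After op 3 paint(1,3,B):
YYYYYY
YYYBYY
KYYYYY
YYYYYW
YYYYYW
YYYYYB
After op 4 fill(3,1,B) [31 cells changed]:
BBBBBB
BBBBBB
KBBBBB
BBBBBW
BBBBBW
BBBBBB
After op 5 paint(4,3,K):
BBBBBB
BBBBBB
KBBBBB
BBBBBW
BBBKBW
BBBBBB

Answer: BBBBBB
BBBBBB
KBBBBB
BBBBBW
BBBKBW
BBBBBB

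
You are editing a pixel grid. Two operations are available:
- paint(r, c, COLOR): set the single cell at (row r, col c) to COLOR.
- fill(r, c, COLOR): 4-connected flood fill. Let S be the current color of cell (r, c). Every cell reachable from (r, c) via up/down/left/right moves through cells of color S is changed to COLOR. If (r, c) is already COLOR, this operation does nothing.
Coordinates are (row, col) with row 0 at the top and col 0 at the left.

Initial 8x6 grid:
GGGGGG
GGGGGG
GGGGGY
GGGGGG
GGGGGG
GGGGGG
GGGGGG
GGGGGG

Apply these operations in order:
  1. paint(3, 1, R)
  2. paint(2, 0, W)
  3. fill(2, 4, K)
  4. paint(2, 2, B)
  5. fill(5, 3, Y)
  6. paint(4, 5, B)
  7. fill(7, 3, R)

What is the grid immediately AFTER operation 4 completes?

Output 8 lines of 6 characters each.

After op 1 paint(3,1,R):
GGGGGG
GGGGGG
GGGGGY
GRGGGG
GGGGGG
GGGGGG
GGGGGG
GGGGGG
After op 2 paint(2,0,W):
GGGGGG
GGGGGG
WGGGGY
GRGGGG
GGGGGG
GGGGGG
GGGGGG
GGGGGG
After op 3 fill(2,4,K) [45 cells changed]:
KKKKKK
KKKKKK
WKKKKY
KRKKKK
KKKKKK
KKKKKK
KKKKKK
KKKKKK
After op 4 paint(2,2,B):
KKKKKK
KKKKKK
WKBKKY
KRKKKK
KKKKKK
KKKKKK
KKKKKK
KKKKKK

Answer: KKKKKK
KKKKKK
WKBKKY
KRKKKK
KKKKKK
KKKKKK
KKKKKK
KKKKKK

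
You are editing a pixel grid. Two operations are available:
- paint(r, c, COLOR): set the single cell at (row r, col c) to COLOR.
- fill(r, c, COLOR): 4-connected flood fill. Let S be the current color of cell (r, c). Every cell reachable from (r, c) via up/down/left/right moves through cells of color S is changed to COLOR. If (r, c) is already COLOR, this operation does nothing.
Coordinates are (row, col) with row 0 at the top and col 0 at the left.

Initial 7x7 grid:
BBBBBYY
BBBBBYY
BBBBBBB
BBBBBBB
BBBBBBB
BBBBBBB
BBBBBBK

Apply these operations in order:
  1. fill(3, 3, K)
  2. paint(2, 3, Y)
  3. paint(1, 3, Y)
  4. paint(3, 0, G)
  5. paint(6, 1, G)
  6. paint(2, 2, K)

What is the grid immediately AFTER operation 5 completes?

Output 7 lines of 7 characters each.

Answer: KKKKKYY
KKKYKYY
KKKYKKK
GKKKKKK
KKKKKKK
KKKKKKK
KGKKKKK

Derivation:
After op 1 fill(3,3,K) [44 cells changed]:
KKKKKYY
KKKKKYY
KKKKKKK
KKKKKKK
KKKKKKK
KKKKKKK
KKKKKKK
After op 2 paint(2,3,Y):
KKKKKYY
KKKKKYY
KKKYKKK
KKKKKKK
KKKKKKK
KKKKKKK
KKKKKKK
After op 3 paint(1,3,Y):
KKKKKYY
KKKYKYY
KKKYKKK
KKKKKKK
KKKKKKK
KKKKKKK
KKKKKKK
After op 4 paint(3,0,G):
KKKKKYY
KKKYKYY
KKKYKKK
GKKKKKK
KKKKKKK
KKKKKKK
KKKKKKK
After op 5 paint(6,1,G):
KKKKKYY
KKKYKYY
KKKYKKK
GKKKKKK
KKKKKKK
KKKKKKK
KGKKKKK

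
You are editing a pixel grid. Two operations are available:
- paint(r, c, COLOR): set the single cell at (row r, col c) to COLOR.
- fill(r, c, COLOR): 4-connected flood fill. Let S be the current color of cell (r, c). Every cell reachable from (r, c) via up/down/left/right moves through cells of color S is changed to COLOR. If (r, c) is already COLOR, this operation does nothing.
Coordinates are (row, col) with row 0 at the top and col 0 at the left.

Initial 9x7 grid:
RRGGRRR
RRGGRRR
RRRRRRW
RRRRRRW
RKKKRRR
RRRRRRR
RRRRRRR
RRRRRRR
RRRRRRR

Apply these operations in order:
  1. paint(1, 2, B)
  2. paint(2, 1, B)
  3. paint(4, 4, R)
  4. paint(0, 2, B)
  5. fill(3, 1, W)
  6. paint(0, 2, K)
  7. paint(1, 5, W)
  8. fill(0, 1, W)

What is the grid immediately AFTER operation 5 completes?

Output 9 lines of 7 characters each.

After op 1 paint(1,2,B):
RRGGRRR
RRBGRRR
RRRRRRW
RRRRRRW
RKKKRRR
RRRRRRR
RRRRRRR
RRRRRRR
RRRRRRR
After op 2 paint(2,1,B):
RRGGRRR
RRBGRRR
RBRRRRW
RRRRRRW
RKKKRRR
RRRRRRR
RRRRRRR
RRRRRRR
RRRRRRR
After op 3 paint(4,4,R):
RRGGRRR
RRBGRRR
RBRRRRW
RRRRRRW
RKKKRRR
RRRRRRR
RRRRRRR
RRRRRRR
RRRRRRR
After op 4 paint(0,2,B):
RRBGRRR
RRBGRRR
RBRRRRW
RRRRRRW
RKKKRRR
RRRRRRR
RRRRRRR
RRRRRRR
RRRRRRR
After op 5 fill(3,1,W) [53 cells changed]:
WWBGWWW
WWBGWWW
WBWWWWW
WWWWWWW
WKKKWWW
WWWWWWW
WWWWWWW
WWWWWWW
WWWWWWW

Answer: WWBGWWW
WWBGWWW
WBWWWWW
WWWWWWW
WKKKWWW
WWWWWWW
WWWWWWW
WWWWWWW
WWWWWWW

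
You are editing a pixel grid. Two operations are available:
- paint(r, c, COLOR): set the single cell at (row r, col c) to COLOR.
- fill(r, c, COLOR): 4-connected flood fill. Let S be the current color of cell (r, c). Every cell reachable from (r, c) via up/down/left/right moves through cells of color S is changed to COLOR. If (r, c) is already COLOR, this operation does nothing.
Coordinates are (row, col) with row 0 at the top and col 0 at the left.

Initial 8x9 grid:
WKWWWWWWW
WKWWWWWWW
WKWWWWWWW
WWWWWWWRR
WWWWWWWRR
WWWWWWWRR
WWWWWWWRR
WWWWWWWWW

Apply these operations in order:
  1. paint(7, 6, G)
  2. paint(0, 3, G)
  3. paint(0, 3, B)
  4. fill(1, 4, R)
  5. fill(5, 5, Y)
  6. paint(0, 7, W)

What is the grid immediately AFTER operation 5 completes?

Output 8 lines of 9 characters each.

Answer: YKYBYYYYY
YKYYYYYYY
YKYYYYYYY
YYYYYYYYY
YYYYYYYYY
YYYYYYYYY
YYYYYYYYY
YYYYYYGWW

Derivation:
After op 1 paint(7,6,G):
WKWWWWWWW
WKWWWWWWW
WKWWWWWWW
WWWWWWWRR
WWWWWWWRR
WWWWWWWRR
WWWWWWWRR
WWWWWWGWW
After op 2 paint(0,3,G):
WKWGWWWWW
WKWWWWWWW
WKWWWWWWW
WWWWWWWRR
WWWWWWWRR
WWWWWWWRR
WWWWWWWRR
WWWWWWGWW
After op 3 paint(0,3,B):
WKWBWWWWW
WKWWWWWWW
WKWWWWWWW
WWWWWWWRR
WWWWWWWRR
WWWWWWWRR
WWWWWWWRR
WWWWWWGWW
After op 4 fill(1,4,R) [57 cells changed]:
RKRBRRRRR
RKRRRRRRR
RKRRRRRRR
RRRRRRRRR
RRRRRRRRR
RRRRRRRRR
RRRRRRRRR
RRRRRRGWW
After op 5 fill(5,5,Y) [65 cells changed]:
YKYBYYYYY
YKYYYYYYY
YKYYYYYYY
YYYYYYYYY
YYYYYYYYY
YYYYYYYYY
YYYYYYYYY
YYYYYYGWW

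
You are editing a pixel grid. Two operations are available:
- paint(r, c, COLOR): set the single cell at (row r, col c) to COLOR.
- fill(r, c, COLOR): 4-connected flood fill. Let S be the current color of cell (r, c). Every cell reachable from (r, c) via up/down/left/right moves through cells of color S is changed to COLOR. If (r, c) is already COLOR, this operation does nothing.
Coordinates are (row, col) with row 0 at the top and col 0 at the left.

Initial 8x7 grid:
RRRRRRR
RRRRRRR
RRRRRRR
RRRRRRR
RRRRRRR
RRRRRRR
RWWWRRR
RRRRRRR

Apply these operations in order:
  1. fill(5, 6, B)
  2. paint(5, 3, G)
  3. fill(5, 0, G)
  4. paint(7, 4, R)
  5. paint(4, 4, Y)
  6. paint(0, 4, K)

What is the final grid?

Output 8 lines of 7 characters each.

Answer: GGGGKGG
GGGGGGG
GGGGGGG
GGGGGGG
GGGGYGG
GGGGGGG
GWWWGGG
GGGGRGG

Derivation:
After op 1 fill(5,6,B) [53 cells changed]:
BBBBBBB
BBBBBBB
BBBBBBB
BBBBBBB
BBBBBBB
BBBBBBB
BWWWBBB
BBBBBBB
After op 2 paint(5,3,G):
BBBBBBB
BBBBBBB
BBBBBBB
BBBBBBB
BBBBBBB
BBBGBBB
BWWWBBB
BBBBBBB
After op 3 fill(5,0,G) [52 cells changed]:
GGGGGGG
GGGGGGG
GGGGGGG
GGGGGGG
GGGGGGG
GGGGGGG
GWWWGGG
GGGGGGG
After op 4 paint(7,4,R):
GGGGGGG
GGGGGGG
GGGGGGG
GGGGGGG
GGGGGGG
GGGGGGG
GWWWGGG
GGGGRGG
After op 5 paint(4,4,Y):
GGGGGGG
GGGGGGG
GGGGGGG
GGGGGGG
GGGGYGG
GGGGGGG
GWWWGGG
GGGGRGG
After op 6 paint(0,4,K):
GGGGKGG
GGGGGGG
GGGGGGG
GGGGGGG
GGGGYGG
GGGGGGG
GWWWGGG
GGGGRGG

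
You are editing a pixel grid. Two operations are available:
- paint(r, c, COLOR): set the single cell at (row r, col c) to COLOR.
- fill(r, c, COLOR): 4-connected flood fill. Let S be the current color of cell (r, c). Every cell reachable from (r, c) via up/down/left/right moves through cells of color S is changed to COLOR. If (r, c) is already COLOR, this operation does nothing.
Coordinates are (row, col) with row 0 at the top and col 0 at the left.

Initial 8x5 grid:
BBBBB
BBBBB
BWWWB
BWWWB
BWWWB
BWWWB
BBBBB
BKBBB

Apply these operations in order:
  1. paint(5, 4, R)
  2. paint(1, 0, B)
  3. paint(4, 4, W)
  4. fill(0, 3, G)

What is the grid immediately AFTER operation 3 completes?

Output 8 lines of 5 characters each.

After op 1 paint(5,4,R):
BBBBB
BBBBB
BWWWB
BWWWB
BWWWB
BWWWR
BBBBB
BKBBB
After op 2 paint(1,0,B):
BBBBB
BBBBB
BWWWB
BWWWB
BWWWB
BWWWR
BBBBB
BKBBB
After op 3 paint(4,4,W):
BBBBB
BBBBB
BWWWB
BWWWB
BWWWW
BWWWR
BBBBB
BKBBB

Answer: BBBBB
BBBBB
BWWWB
BWWWB
BWWWW
BWWWR
BBBBB
BKBBB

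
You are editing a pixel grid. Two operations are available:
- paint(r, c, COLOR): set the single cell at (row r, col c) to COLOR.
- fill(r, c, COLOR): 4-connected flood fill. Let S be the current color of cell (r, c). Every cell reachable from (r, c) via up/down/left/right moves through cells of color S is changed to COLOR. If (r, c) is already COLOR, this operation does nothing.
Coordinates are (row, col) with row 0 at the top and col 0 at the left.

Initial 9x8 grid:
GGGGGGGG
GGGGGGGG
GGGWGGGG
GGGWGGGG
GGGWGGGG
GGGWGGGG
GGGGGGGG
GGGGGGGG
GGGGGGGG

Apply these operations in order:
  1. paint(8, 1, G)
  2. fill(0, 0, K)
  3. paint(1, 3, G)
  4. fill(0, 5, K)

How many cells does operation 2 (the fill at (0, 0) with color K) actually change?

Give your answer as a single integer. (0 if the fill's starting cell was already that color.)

After op 1 paint(8,1,G):
GGGGGGGG
GGGGGGGG
GGGWGGGG
GGGWGGGG
GGGWGGGG
GGGWGGGG
GGGGGGGG
GGGGGGGG
GGGGGGGG
After op 2 fill(0,0,K) [68 cells changed]:
KKKKKKKK
KKKKKKKK
KKKWKKKK
KKKWKKKK
KKKWKKKK
KKKWKKKK
KKKKKKKK
KKKKKKKK
KKKKKKKK

Answer: 68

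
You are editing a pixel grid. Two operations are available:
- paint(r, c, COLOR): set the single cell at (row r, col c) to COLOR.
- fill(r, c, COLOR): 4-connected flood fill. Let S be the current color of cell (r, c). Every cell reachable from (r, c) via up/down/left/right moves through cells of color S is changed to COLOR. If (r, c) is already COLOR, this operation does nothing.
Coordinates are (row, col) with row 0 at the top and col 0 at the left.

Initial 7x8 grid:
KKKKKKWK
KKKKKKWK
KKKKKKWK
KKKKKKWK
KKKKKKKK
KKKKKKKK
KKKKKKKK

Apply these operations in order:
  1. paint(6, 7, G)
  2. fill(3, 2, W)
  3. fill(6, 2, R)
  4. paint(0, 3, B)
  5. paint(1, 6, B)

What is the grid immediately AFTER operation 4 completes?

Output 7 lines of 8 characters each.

Answer: RRRBRRRR
RRRRRRRR
RRRRRRRR
RRRRRRRR
RRRRRRRR
RRRRRRRR
RRRRRRRG

Derivation:
After op 1 paint(6,7,G):
KKKKKKWK
KKKKKKWK
KKKKKKWK
KKKKKKWK
KKKKKKKK
KKKKKKKK
KKKKKKKG
After op 2 fill(3,2,W) [51 cells changed]:
WWWWWWWW
WWWWWWWW
WWWWWWWW
WWWWWWWW
WWWWWWWW
WWWWWWWW
WWWWWWWG
After op 3 fill(6,2,R) [55 cells changed]:
RRRRRRRR
RRRRRRRR
RRRRRRRR
RRRRRRRR
RRRRRRRR
RRRRRRRR
RRRRRRRG
After op 4 paint(0,3,B):
RRRBRRRR
RRRRRRRR
RRRRRRRR
RRRRRRRR
RRRRRRRR
RRRRRRRR
RRRRRRRG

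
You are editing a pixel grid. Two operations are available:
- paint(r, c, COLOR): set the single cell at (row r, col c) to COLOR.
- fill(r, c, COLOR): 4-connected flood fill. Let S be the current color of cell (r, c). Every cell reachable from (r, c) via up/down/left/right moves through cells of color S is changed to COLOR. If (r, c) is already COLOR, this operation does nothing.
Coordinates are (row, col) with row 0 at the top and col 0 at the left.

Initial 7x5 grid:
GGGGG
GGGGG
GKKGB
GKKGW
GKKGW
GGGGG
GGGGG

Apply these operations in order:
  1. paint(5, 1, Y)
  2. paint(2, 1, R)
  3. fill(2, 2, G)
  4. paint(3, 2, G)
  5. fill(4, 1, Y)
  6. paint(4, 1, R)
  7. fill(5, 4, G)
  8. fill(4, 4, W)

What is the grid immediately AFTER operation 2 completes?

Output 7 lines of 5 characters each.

Answer: GGGGG
GGGGG
GRKGB
GKKGW
GKKGW
GYGGG
GGGGG

Derivation:
After op 1 paint(5,1,Y):
GGGGG
GGGGG
GKKGB
GKKGW
GKKGW
GYGGG
GGGGG
After op 2 paint(2,1,R):
GGGGG
GGGGG
GRKGB
GKKGW
GKKGW
GYGGG
GGGGG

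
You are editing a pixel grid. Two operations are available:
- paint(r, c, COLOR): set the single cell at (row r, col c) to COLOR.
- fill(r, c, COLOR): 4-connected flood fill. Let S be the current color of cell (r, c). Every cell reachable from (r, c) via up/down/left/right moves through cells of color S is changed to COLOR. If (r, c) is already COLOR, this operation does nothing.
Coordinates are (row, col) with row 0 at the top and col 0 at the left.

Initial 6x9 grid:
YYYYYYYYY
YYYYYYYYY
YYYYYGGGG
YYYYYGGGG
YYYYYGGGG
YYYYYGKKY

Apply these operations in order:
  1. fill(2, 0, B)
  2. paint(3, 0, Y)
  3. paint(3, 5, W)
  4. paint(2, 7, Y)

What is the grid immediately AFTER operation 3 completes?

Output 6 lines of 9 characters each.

After op 1 fill(2,0,B) [38 cells changed]:
BBBBBBBBB
BBBBBBBBB
BBBBBGGGG
BBBBBGGGG
BBBBBGGGG
BBBBBGKKY
After op 2 paint(3,0,Y):
BBBBBBBBB
BBBBBBBBB
BBBBBGGGG
YBBBBGGGG
BBBBBGGGG
BBBBBGKKY
After op 3 paint(3,5,W):
BBBBBBBBB
BBBBBBBBB
BBBBBGGGG
YBBBBWGGG
BBBBBGGGG
BBBBBGKKY

Answer: BBBBBBBBB
BBBBBBBBB
BBBBBGGGG
YBBBBWGGG
BBBBBGGGG
BBBBBGKKY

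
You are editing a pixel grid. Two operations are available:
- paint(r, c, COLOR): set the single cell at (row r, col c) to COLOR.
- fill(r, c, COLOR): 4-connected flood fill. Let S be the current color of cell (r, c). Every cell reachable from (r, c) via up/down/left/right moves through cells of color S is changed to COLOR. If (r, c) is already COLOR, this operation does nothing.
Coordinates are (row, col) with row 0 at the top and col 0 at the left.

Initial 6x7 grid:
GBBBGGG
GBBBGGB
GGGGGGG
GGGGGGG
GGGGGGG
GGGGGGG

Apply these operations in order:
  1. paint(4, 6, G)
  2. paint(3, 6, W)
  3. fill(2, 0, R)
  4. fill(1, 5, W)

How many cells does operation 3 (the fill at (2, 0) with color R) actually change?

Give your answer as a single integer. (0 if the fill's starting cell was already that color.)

After op 1 paint(4,6,G):
GBBBGGG
GBBBGGB
GGGGGGG
GGGGGGG
GGGGGGG
GGGGGGG
After op 2 paint(3,6,W):
GBBBGGG
GBBBGGB
GGGGGGG
GGGGGGW
GGGGGGG
GGGGGGG
After op 3 fill(2,0,R) [34 cells changed]:
RBBBRRR
RBBBRRB
RRRRRRR
RRRRRRW
RRRRRRR
RRRRRRR

Answer: 34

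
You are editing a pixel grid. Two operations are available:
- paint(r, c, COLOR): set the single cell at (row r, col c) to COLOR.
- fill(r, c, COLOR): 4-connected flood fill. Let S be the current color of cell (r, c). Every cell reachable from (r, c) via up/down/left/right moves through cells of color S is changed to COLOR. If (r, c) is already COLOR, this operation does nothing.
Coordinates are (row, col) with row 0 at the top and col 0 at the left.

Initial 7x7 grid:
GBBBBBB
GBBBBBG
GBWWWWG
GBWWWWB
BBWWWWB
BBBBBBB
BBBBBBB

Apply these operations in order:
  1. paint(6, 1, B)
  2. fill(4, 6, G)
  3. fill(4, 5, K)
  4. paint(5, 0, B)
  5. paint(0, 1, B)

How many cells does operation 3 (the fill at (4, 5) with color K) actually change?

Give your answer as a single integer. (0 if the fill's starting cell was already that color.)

Answer: 12

Derivation:
After op 1 paint(6,1,B):
GBBBBBB
GBBBBBG
GBWWWWG
GBWWWWB
BBWWWWB
BBBBBBB
BBBBBBB
After op 2 fill(4,6,G) [31 cells changed]:
GGGGGGG
GGGGGGG
GGWWWWG
GGWWWWG
GGWWWWG
GGGGGGG
GGGGGGG
After op 3 fill(4,5,K) [12 cells changed]:
GGGGGGG
GGGGGGG
GGKKKKG
GGKKKKG
GGKKKKG
GGGGGGG
GGGGGGG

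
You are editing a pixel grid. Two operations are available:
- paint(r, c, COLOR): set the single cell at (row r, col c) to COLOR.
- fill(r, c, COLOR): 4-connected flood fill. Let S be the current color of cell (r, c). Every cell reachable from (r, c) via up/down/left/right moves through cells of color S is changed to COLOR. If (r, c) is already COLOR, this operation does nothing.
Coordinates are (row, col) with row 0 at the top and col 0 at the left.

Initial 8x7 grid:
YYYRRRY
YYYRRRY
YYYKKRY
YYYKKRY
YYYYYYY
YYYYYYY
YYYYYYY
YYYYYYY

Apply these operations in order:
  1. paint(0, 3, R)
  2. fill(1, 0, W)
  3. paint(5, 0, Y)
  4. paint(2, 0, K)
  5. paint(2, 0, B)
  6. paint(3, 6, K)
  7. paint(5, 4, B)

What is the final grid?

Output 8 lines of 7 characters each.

After op 1 paint(0,3,R):
YYYRRRY
YYYRRRY
YYYKKRY
YYYKKRY
YYYYYYY
YYYYYYY
YYYYYYY
YYYYYYY
After op 2 fill(1,0,W) [44 cells changed]:
WWWRRRW
WWWRRRW
WWWKKRW
WWWKKRW
WWWWWWW
WWWWWWW
WWWWWWW
WWWWWWW
After op 3 paint(5,0,Y):
WWWRRRW
WWWRRRW
WWWKKRW
WWWKKRW
WWWWWWW
YWWWWWW
WWWWWWW
WWWWWWW
After op 4 paint(2,0,K):
WWWRRRW
WWWRRRW
KWWKKRW
WWWKKRW
WWWWWWW
YWWWWWW
WWWWWWW
WWWWWWW
After op 5 paint(2,0,B):
WWWRRRW
WWWRRRW
BWWKKRW
WWWKKRW
WWWWWWW
YWWWWWW
WWWWWWW
WWWWWWW
After op 6 paint(3,6,K):
WWWRRRW
WWWRRRW
BWWKKRW
WWWKKRK
WWWWWWW
YWWWWWW
WWWWWWW
WWWWWWW
After op 7 paint(5,4,B):
WWWRRRW
WWWRRRW
BWWKKRW
WWWKKRK
WWWWWWW
YWWWBWW
WWWWWWW
WWWWWWW

Answer: WWWRRRW
WWWRRRW
BWWKKRW
WWWKKRK
WWWWWWW
YWWWBWW
WWWWWWW
WWWWWWW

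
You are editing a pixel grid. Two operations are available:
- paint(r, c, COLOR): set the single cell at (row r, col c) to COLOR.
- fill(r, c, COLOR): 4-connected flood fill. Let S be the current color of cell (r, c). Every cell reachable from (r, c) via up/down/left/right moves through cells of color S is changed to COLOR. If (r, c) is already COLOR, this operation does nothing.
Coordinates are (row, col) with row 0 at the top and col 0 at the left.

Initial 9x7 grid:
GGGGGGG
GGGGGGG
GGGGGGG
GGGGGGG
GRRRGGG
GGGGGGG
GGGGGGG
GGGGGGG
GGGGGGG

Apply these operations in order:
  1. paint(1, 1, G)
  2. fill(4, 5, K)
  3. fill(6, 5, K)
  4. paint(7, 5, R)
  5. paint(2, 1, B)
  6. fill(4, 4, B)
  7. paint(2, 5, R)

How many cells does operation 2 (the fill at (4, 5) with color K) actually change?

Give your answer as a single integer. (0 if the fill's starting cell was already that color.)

After op 1 paint(1,1,G):
GGGGGGG
GGGGGGG
GGGGGGG
GGGGGGG
GRRRGGG
GGGGGGG
GGGGGGG
GGGGGGG
GGGGGGG
After op 2 fill(4,5,K) [60 cells changed]:
KKKKKKK
KKKKKKK
KKKKKKK
KKKKKKK
KRRRKKK
KKKKKKK
KKKKKKK
KKKKKKK
KKKKKKK

Answer: 60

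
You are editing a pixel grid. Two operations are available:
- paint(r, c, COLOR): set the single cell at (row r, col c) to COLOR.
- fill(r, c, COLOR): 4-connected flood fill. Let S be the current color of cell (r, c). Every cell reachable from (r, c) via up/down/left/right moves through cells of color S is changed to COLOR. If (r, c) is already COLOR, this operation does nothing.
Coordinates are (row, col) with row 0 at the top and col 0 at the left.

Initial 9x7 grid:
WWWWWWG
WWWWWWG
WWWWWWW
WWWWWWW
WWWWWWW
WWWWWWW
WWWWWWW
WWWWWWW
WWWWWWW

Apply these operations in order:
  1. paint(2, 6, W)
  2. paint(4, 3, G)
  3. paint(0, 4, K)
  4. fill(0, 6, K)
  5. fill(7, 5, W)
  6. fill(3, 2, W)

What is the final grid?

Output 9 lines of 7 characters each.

After op 1 paint(2,6,W):
WWWWWWG
WWWWWWG
WWWWWWW
WWWWWWW
WWWWWWW
WWWWWWW
WWWWWWW
WWWWWWW
WWWWWWW
After op 2 paint(4,3,G):
WWWWWWG
WWWWWWG
WWWWWWW
WWWWWWW
WWWGWWW
WWWWWWW
WWWWWWW
WWWWWWW
WWWWWWW
After op 3 paint(0,4,K):
WWWWKWG
WWWWWWG
WWWWWWW
WWWWWWW
WWWGWWW
WWWWWWW
WWWWWWW
WWWWWWW
WWWWWWW
After op 4 fill(0,6,K) [2 cells changed]:
WWWWKWK
WWWWWWK
WWWWWWW
WWWWWWW
WWWGWWW
WWWWWWW
WWWWWWW
WWWWWWW
WWWWWWW
After op 5 fill(7,5,W) [0 cells changed]:
WWWWKWK
WWWWWWK
WWWWWWW
WWWWWWW
WWWGWWW
WWWWWWW
WWWWWWW
WWWWWWW
WWWWWWW
After op 6 fill(3,2,W) [0 cells changed]:
WWWWKWK
WWWWWWK
WWWWWWW
WWWWWWW
WWWGWWW
WWWWWWW
WWWWWWW
WWWWWWW
WWWWWWW

Answer: WWWWKWK
WWWWWWK
WWWWWWW
WWWWWWW
WWWGWWW
WWWWWWW
WWWWWWW
WWWWWWW
WWWWWWW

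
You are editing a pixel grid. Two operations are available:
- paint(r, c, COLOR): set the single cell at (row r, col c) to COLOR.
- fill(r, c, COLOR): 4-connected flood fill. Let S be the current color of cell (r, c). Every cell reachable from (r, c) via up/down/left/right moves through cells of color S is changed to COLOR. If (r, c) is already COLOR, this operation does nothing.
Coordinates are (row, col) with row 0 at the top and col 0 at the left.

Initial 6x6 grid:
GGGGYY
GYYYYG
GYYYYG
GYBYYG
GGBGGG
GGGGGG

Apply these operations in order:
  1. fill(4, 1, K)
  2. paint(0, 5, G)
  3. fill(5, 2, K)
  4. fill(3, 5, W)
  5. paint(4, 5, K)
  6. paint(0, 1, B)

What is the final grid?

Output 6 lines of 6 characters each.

After op 1 fill(4,1,K) [21 cells changed]:
KKKKYY
KYYYYK
KYYYYK
KYBYYK
KKBKKK
KKKKKK
After op 2 paint(0,5,G):
KKKKYG
KYYYYK
KYYYYK
KYBYYK
KKBKKK
KKKKKK
After op 3 fill(5,2,K) [0 cells changed]:
KKKKYG
KYYYYK
KYYYYK
KYBYYK
KKBKKK
KKKKKK
After op 4 fill(3,5,W) [21 cells changed]:
WWWWYG
WYYYYW
WYYYYW
WYBYYW
WWBWWW
WWWWWW
After op 5 paint(4,5,K):
WWWWYG
WYYYYW
WYYYYW
WYBYYW
WWBWWK
WWWWWW
After op 6 paint(0,1,B):
WBWWYG
WYYYYW
WYYYYW
WYBYYW
WWBWWK
WWWWWW

Answer: WBWWYG
WYYYYW
WYYYYW
WYBYYW
WWBWWK
WWWWWW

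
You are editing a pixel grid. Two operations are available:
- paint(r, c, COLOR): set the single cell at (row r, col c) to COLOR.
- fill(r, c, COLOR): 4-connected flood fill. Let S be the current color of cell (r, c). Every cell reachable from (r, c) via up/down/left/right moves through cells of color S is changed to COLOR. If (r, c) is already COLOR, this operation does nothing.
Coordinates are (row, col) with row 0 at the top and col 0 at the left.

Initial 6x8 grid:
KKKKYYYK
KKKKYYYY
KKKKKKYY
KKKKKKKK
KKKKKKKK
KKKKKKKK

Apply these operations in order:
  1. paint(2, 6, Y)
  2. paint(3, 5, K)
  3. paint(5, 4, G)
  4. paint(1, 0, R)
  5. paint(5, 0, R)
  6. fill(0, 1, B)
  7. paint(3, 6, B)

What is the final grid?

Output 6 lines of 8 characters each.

After op 1 paint(2,6,Y):
KKKKYYYK
KKKKYYYY
KKKKKKYY
KKKKKKKK
KKKKKKKK
KKKKKKKK
After op 2 paint(3,5,K):
KKKKYYYK
KKKKYYYY
KKKKKKYY
KKKKKKKK
KKKKKKKK
KKKKKKKK
After op 3 paint(5,4,G):
KKKKYYYK
KKKKYYYY
KKKKKKYY
KKKKKKKK
KKKKKKKK
KKKKGKKK
After op 4 paint(1,0,R):
KKKKYYYK
RKKKYYYY
KKKKKKYY
KKKKKKKK
KKKKKKKK
KKKKGKKK
After op 5 paint(5,0,R):
KKKKYYYK
RKKKYYYY
KKKKKKYY
KKKKKKKK
KKKKKKKK
RKKKGKKK
After op 6 fill(0,1,B) [35 cells changed]:
BBBBYYYK
RBBBYYYY
BBBBBBYY
BBBBBBBB
BBBBBBBB
RBBBGBBB
After op 7 paint(3,6,B):
BBBBYYYK
RBBBYYYY
BBBBBBYY
BBBBBBBB
BBBBBBBB
RBBBGBBB

Answer: BBBBYYYK
RBBBYYYY
BBBBBBYY
BBBBBBBB
BBBBBBBB
RBBBGBBB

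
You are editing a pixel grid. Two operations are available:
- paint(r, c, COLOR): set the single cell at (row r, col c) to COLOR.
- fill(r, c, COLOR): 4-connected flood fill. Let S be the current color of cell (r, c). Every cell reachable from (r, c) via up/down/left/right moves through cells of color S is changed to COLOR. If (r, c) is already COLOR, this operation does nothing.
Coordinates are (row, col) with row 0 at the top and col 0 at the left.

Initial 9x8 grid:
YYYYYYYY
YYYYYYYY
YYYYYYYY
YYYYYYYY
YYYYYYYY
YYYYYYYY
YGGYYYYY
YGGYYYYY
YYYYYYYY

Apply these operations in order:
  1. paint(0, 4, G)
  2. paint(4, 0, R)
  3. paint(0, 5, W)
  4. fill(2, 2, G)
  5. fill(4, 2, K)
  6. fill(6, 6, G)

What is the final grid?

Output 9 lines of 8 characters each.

Answer: GGGGGWGG
GGGGGGGG
GGGGGGGG
GGGGGGGG
RGGGGGGG
GGGGGGGG
GGGGGGGG
GGGGGGGG
GGGGGGGG

Derivation:
After op 1 paint(0,4,G):
YYYYGYYY
YYYYYYYY
YYYYYYYY
YYYYYYYY
YYYYYYYY
YYYYYYYY
YGGYYYYY
YGGYYYYY
YYYYYYYY
After op 2 paint(4,0,R):
YYYYGYYY
YYYYYYYY
YYYYYYYY
YYYYYYYY
RYYYYYYY
YYYYYYYY
YGGYYYYY
YGGYYYYY
YYYYYYYY
After op 3 paint(0,5,W):
YYYYGWYY
YYYYYYYY
YYYYYYYY
YYYYYYYY
RYYYYYYY
YYYYYYYY
YGGYYYYY
YGGYYYYY
YYYYYYYY
After op 4 fill(2,2,G) [65 cells changed]:
GGGGGWGG
GGGGGGGG
GGGGGGGG
GGGGGGGG
RGGGGGGG
GGGGGGGG
GGGGGGGG
GGGGGGGG
GGGGGGGG
After op 5 fill(4,2,K) [70 cells changed]:
KKKKKWKK
KKKKKKKK
KKKKKKKK
KKKKKKKK
RKKKKKKK
KKKKKKKK
KKKKKKKK
KKKKKKKK
KKKKKKKK
After op 6 fill(6,6,G) [70 cells changed]:
GGGGGWGG
GGGGGGGG
GGGGGGGG
GGGGGGGG
RGGGGGGG
GGGGGGGG
GGGGGGGG
GGGGGGGG
GGGGGGGG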